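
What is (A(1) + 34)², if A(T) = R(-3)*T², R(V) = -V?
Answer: 1369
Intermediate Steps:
A(T) = 3*T² (A(T) = (-1*(-3))*T² = 3*T²)
(A(1) + 34)² = (3*1² + 34)² = (3*1 + 34)² = (3 + 34)² = 37² = 1369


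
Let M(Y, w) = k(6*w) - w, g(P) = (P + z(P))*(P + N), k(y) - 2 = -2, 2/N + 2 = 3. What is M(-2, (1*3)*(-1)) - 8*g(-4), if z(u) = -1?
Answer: -77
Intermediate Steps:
N = 2 (N = 2/(-2 + 3) = 2/1 = 2*1 = 2)
k(y) = 0 (k(y) = 2 - 2 = 0)
g(P) = (-1 + P)*(2 + P) (g(P) = (P - 1)*(P + 2) = (-1 + P)*(2 + P))
M(Y, w) = -w (M(Y, w) = 0 - w = -w)
M(-2, (1*3)*(-1)) - 8*g(-4) = -1*3*(-1) - 8*(-2 - 4 + (-4)²) = -3*(-1) - 8*(-2 - 4 + 16) = -1*(-3) - 8*10 = 3 - 80 = -77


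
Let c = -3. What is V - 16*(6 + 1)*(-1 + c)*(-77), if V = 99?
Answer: -34397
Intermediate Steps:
V - 16*(6 + 1)*(-1 + c)*(-77) = 99 - 16*(6 + 1)*(-1 - 3)*(-77) = 99 - 112*(-4)*(-77) = 99 - 16*(-28)*(-77) = 99 + 448*(-77) = 99 - 34496 = -34397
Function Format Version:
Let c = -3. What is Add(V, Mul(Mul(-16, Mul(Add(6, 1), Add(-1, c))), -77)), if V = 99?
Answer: -34397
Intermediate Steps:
Add(V, Mul(Mul(-16, Mul(Add(6, 1), Add(-1, c))), -77)) = Add(99, Mul(Mul(-16, Mul(Add(6, 1), Add(-1, -3))), -77)) = Add(99, Mul(Mul(-16, Mul(7, -4)), -77)) = Add(99, Mul(Mul(-16, -28), -77)) = Add(99, Mul(448, -77)) = Add(99, -34496) = -34397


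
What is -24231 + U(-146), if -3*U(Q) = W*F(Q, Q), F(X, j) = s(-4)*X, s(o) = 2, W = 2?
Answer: -72109/3 ≈ -24036.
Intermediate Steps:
F(X, j) = 2*X
U(Q) = -4*Q/3 (U(Q) = -2*2*Q/3 = -4*Q/3)
-24231 + U(-146) = -24231 - 4/3*(-146) = -24231 + 584/3 = -72109/3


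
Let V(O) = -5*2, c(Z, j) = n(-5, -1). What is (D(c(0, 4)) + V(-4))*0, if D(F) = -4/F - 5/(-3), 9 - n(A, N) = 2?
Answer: 0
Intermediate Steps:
n(A, N) = 7 (n(A, N) = 9 - 1*2 = 9 - 2 = 7)
c(Z, j) = 7
V(O) = -10
D(F) = 5/3 - 4/F (D(F) = -4/F - 5*(-⅓) = -4/F + 5/3 = 5/3 - 4/F)
(D(c(0, 4)) + V(-4))*0 = ((5/3 - 4/7) - 10)*0 = (23/21 - 10)*0 = -187/21*0 = 0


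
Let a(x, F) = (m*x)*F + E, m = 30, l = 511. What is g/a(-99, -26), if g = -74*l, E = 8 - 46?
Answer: -73/149 ≈ -0.48993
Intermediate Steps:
E = -38
a(x, F) = -38 + 30*F*x (a(x, F) = (30*x)*F - 38 = 30*F*x - 38 = -38 + 30*F*x)
g = -37814 (g = -74*511 = -37814)
g/a(-99, -26) = -37814/(-38 + 30*(-26)*(-99)) = -37814/(-38 + 77220) = -37814/77182 = -37814*1/77182 = -73/149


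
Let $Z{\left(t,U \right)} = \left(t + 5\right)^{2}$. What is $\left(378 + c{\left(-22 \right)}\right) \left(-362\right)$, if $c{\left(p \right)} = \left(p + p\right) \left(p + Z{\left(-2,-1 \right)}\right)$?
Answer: $-343900$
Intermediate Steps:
$Z{\left(t,U \right)} = \left(5 + t\right)^{2}$
$c{\left(p \right)} = 2 p \left(9 + p\right)$ ($c{\left(p \right)} = \left(p + p\right) \left(p + \left(5 - 2\right)^{2}\right) = 2 p \left(p + 3^{2}\right) = 2 p \left(p + 9\right) = 2 p \left(9 + p\right)$)
$\left(378 + c{\left(-22 \right)}\right) \left(-362\right) = \left(378 + 2 \left(-22\right) \left(9 - 22\right)\right) \left(-362\right) = \left(378 + 2 \left(-22\right) \left(-13\right)\right) \left(-362\right) = \left(378 + 572\right) \left(-362\right) = 950 \left(-362\right) = -343900$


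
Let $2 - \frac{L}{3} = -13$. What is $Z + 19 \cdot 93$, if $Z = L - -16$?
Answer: $1828$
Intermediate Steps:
$L = 45$ ($L = 6 - -39 = 6 + 39 = 45$)
$Z = 61$ ($Z = 45 - -16 = 45 + 16 = 61$)
$Z + 19 \cdot 93 = 61 + 19 \cdot 93 = 61 + 1767 = 1828$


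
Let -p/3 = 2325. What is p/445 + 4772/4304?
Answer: -1394843/95764 ≈ -14.565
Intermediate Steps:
p = -6975 (p = -3*2325 = -6975)
p/445 + 4772/4304 = -6975/445 + 4772/4304 = -6975*1/445 + 4772*(1/4304) = -1395/89 + 1193/1076 = -1394843/95764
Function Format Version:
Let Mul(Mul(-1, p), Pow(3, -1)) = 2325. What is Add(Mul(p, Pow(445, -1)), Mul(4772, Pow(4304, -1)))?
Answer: Rational(-1394843, 95764) ≈ -14.565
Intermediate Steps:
p = -6975 (p = Mul(-3, 2325) = -6975)
Add(Mul(p, Pow(445, -1)), Mul(4772, Pow(4304, -1))) = Add(Mul(-6975, Pow(445, -1)), Mul(4772, Pow(4304, -1))) = Add(Mul(-6975, Rational(1, 445)), Mul(4772, Rational(1, 4304))) = Add(Rational(-1395, 89), Rational(1193, 1076)) = Rational(-1394843, 95764)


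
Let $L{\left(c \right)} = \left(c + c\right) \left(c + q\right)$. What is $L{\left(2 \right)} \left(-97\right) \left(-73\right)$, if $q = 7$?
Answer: $254916$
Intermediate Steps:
$L{\left(c \right)} = 2 c \left(7 + c\right)$ ($L{\left(c \right)} = \left(c + c\right) \left(c + 7\right) = 2 c \left(7 + c\right)$)
$L{\left(2 \right)} \left(-97\right) \left(-73\right) = 2 \cdot 2 \left(7 + 2\right) \left(-97\right) \left(-73\right) = 2 \cdot 2 \cdot 9 \left(-97\right) \left(-73\right) = 36 \left(-97\right) \left(-73\right) = \left(-3492\right) \left(-73\right) = 254916$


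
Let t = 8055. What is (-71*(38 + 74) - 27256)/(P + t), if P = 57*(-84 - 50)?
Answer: -11736/139 ≈ -84.432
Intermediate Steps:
P = -7638 (P = 57*(-134) = -7638)
(-71*(38 + 74) - 27256)/(P + t) = (-71*(38 + 74) - 27256)/(-7638 + 8055) = (-71*112 - 27256)/417 = (-7952 - 27256)*(1/417) = -35208*1/417 = -11736/139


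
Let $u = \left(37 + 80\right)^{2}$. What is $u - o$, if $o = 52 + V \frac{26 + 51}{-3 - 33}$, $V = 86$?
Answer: $\frac{248777}{18} \approx 13821.0$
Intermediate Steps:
$u = 13689$ ($u = 117^{2} = 13689$)
$o = - \frac{2375}{18}$ ($o = 52 + 86 \frac{26 + 51}{-3 - 33} = 52 + 86 \frac{77}{-36} = 52 + 86 \cdot 77 \left(- \frac{1}{36}\right) = 52 + 86 \left(- \frac{77}{36}\right) = 52 - \frac{3311}{18} = - \frac{2375}{18} \approx -131.94$)
$u - o = 13689 - - \frac{2375}{18} = 13689 + \frac{2375}{18} = \frac{248777}{18}$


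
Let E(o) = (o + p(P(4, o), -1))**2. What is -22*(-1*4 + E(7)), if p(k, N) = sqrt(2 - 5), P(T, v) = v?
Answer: -924 - 308*I*sqrt(3) ≈ -924.0 - 533.47*I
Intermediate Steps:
p(k, N) = I*sqrt(3) (p(k, N) = sqrt(-3) = I*sqrt(3))
E(o) = (o + I*sqrt(3))**2
-22*(-1*4 + E(7)) = -22*(-1*4 + (7 + I*sqrt(3))**2) = -22*(-4 + (7 + I*sqrt(3))**2) = 88 - 22*(7 + I*sqrt(3))**2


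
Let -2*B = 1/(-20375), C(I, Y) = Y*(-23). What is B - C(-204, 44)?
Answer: 41239001/40750 ≈ 1012.0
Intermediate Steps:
C(I, Y) = -23*Y
B = 1/40750 (B = -1/2/(-20375) = -1/2*(-1/20375) = 1/40750 ≈ 2.4540e-5)
B - C(-204, 44) = 1/40750 - (-23)*44 = 1/40750 - 1*(-1012) = 1/40750 + 1012 = 41239001/40750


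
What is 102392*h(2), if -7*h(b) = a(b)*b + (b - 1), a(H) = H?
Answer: -511960/7 ≈ -73137.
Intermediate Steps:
h(b) = 1/7 - b/7 - b**2/7 (h(b) = -(b*b + (b - 1))/7 = -(b**2 + (-1 + b))/7 = -(-1 + b + b**2)/7 = 1/7 - b/7 - b**2/7)
102392*h(2) = 102392*(1/7 - 1/7*2 - 1/7*2**2) = 102392*(1/7 - 2/7 - 1/7*4) = 102392*(1/7 - 2/7 - 4/7) = 102392*(-5/7) = -511960/7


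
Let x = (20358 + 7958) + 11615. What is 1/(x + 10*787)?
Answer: 1/47801 ≈ 2.0920e-5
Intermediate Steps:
x = 39931 (x = 28316 + 11615 = 39931)
1/(x + 10*787) = 1/(39931 + 10*787) = 1/(39931 + 7870) = 1/47801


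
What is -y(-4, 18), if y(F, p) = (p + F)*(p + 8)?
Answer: -364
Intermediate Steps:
y(F, p) = (8 + p)*(F + p) (y(F, p) = (F + p)*(8 + p) = (8 + p)*(F + p))
-y(-4, 18) = -(18² + 8*(-4) + 8*18 - 4*18) = -(324 - 32 + 144 - 72) = -1*364 = -364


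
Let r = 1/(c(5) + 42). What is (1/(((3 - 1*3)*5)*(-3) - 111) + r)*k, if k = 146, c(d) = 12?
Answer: 1387/999 ≈ 1.3884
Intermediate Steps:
r = 1/54 (r = 1/(12 + 42) = 1/54 ≈ 0.018519)
(1/(((3 - 1*3)*5)*(-3) - 111) + r)*k = (1/(((3 - 1*3)*5)*(-3) - 111) + 1/54)*146 = (1/(((3 - 3)*5)*(-3) - 111) + 1/54)*146 = (1/((0*5)*(-3) - 111) + 1/54)*146 = (1/(0*(-3) - 111) + 1/54)*146 = (1/(0 - 111) + 1/54)*146 = (1/(-111) + 1/54)*146 = (-1/111 + 1/54)*146 = (19/1998)*146 = 1387/999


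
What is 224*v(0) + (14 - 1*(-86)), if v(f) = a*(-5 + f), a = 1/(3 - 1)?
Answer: -460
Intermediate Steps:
a = ½ (a = 1/2 = ½ ≈ 0.50000)
v(f) = -5/2 + f/2 (v(f) = (-5 + f)/2 = -5/2 + f/2)
224*v(0) + (14 - 1*(-86)) = 224*(-5/2 + (½)*0) + (14 - 1*(-86)) = 224*(-5/2 + 0) + (14 + 86) = 224*(-5/2) + 100 = -560 + 100 = -460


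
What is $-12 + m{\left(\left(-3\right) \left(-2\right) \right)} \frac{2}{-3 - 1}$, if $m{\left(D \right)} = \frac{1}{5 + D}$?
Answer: $- \frac{265}{22} \approx -12.045$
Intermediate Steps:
$-12 + m{\left(\left(-3\right) \left(-2\right) \right)} \frac{2}{-3 - 1} = -12 + \frac{2 \frac{1}{-3 - 1}}{5 - -6} = -12 + \frac{2 \frac{1}{-4}}{5 + 6} = -12 + \frac{2 \left(- \frac{1}{4}\right)}{11} = -12 + \frac{1}{11} \left(- \frac{1}{2}\right) = -12 - \frac{1}{22} = - \frac{265}{22}$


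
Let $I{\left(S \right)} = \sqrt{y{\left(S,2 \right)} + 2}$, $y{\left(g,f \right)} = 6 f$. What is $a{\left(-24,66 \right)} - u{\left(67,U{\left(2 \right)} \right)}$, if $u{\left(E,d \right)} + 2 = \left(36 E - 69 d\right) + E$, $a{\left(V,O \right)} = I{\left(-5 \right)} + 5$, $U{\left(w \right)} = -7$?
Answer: $-2955 + \sqrt{14} \approx -2951.3$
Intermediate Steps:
$I{\left(S \right)} = \sqrt{14}$ ($I{\left(S \right)} = \sqrt{6 \cdot 2 + 2} = \sqrt{12 + 2} = \sqrt{14}$)
$a{\left(V,O \right)} = 5 + \sqrt{14}$ ($a{\left(V,O \right)} = \sqrt{14} + 5 = 5 + \sqrt{14}$)
$u{\left(E,d \right)} = -2 - 69 d + 37 E$ ($u{\left(E,d \right)} = -2 + \left(\left(36 E - 69 d\right) + E\right) = -2 + \left(\left(- 69 d + 36 E\right) + E\right) = -2 + \left(- 69 d + 37 E\right) = -2 - 69 d + 37 E$)
$a{\left(-24,66 \right)} - u{\left(67,U{\left(2 \right)} \right)} = \left(5 + \sqrt{14}\right) - \left(-2 - -483 + 37 \cdot 67\right) = \left(5 + \sqrt{14}\right) - \left(-2 + 483 + 2479\right) = \left(5 + \sqrt{14}\right) - 2960 = -2955 + \sqrt{14}$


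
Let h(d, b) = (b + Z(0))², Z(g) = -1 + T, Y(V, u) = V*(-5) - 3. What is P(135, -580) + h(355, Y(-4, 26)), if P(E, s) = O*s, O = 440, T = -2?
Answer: -255004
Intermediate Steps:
Y(V, u) = -3 - 5*V (Y(V, u) = -5*V - 3 = -3 - 5*V)
Z(g) = -3 (Z(g) = -1 - 2 = -3)
h(d, b) = (-3 + b)² (h(d, b) = (b - 3)² = (-3 + b)²)
P(E, s) = 440*s
P(135, -580) + h(355, Y(-4, 26)) = 440*(-580) + (-3 + (-3 - 5*(-4)))² = -255200 + (-3 + (-3 + 20))² = -255200 + (-3 + 17)² = -255200 + 14² = -255200 + 196 = -255004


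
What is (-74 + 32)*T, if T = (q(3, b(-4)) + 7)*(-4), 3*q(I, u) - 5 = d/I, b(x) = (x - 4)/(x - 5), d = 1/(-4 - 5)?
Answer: 39256/27 ≈ 1453.9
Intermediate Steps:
d = -1/9 (d = 1/(-9) = -1/9 ≈ -0.11111)
b(x) = (-4 + x)/(-5 + x)
q(I, u) = 5/3 - 1/(27*I) (q(I, u) = 5/3 + (-1/(9*I))/3 = 5/3 - 1/(27*I))
T = -2804/81 (T = ((1/27)*(-1 + 45*3)/3 + 7)*(-4) = ((1/27)*(1/3)*(-1 + 135) + 7)*(-4) = ((1/27)*(1/3)*134 + 7)*(-4) = (134/81 + 7)*(-4) = (701/81)*(-4) = -2804/81 ≈ -34.617)
(-74 + 32)*T = (-74 + 32)*(-2804/81) = -42*(-2804/81) = 39256/27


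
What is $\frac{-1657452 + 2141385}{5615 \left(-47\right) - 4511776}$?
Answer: $- \frac{483933}{4775681} \approx -0.10133$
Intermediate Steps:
$\frac{-1657452 + 2141385}{5615 \left(-47\right) - 4511776} = \frac{483933}{-263905 - 4511776} = \frac{483933}{-4775681} = 483933 \left(- \frac{1}{4775681}\right) = - \frac{483933}{4775681}$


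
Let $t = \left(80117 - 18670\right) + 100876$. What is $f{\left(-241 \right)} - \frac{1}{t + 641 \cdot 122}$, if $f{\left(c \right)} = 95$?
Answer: $\frac{22849874}{240525} \approx 95.0$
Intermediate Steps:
$t = 162323$ ($t = 61447 + 100876 = 162323$)
$f{\left(-241 \right)} - \frac{1}{t + 641 \cdot 122} = 95 - \frac{1}{162323 + 641 \cdot 122} = 95 - \frac{1}{162323 + 78202} = 95 - \frac{1}{240525} = \frac{22849874}{240525}$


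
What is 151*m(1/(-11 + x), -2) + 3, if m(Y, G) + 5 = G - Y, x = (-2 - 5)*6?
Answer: -55711/53 ≈ -1051.2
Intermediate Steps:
x = -42 (x = -7*6 = -42)
m(Y, G) = -5 + G - Y (m(Y, G) = -5 + (G - Y) = -5 + G - Y)
151*m(1/(-11 + x), -2) + 3 = 151*(-5 - 2 - 1/(-11 - 42)) + 3 = 151*(-5 - 2 - 1/(-53)) + 3 = 151*(-5 - 2 - 1*(-1/53)) + 3 = 151*(-5 - 2 + 1/53) + 3 = 151*(-370/53) + 3 = -55870/53 + 3 = -55711/53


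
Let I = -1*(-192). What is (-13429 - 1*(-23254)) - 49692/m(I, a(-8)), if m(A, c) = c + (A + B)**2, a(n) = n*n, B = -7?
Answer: 336839733/34289 ≈ 9823.5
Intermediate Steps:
a(n) = n**2
I = 192
m(A, c) = c + (-7 + A)**2 (m(A, c) = c + (A - 7)**2 = c + (-7 + A)**2)
(-13429 - 1*(-23254)) - 49692/m(I, a(-8)) = (-13429 - 1*(-23254)) - 49692/((-8)**2 + (-7 + 192)**2) = (-13429 + 23254) - 49692/(64 + 185**2) = 9825 - 49692/(64 + 34225) = 9825 - 49692/34289 = 336839733/34289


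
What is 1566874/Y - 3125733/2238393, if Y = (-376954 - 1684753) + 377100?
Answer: -2924303828471/1256937505517 ≈ -2.3265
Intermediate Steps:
Y = -1684607 (Y = -2061707 + 377100 = -1684607)
1566874/Y - 3125733/2238393 = 1566874/(-1684607) - 3125733/2238393 = 1566874*(-1/1684607) - 3125733*1/2238393 = -1566874/1684607 - 1041911/746131 = -2924303828471/1256937505517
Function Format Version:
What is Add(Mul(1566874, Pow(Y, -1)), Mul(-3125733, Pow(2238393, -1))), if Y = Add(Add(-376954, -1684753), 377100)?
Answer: Rational(-2924303828471, 1256937505517) ≈ -2.3265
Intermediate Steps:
Y = -1684607 (Y = Add(-2061707, 377100) = -1684607)
Add(Mul(1566874, Pow(Y, -1)), Mul(-3125733, Pow(2238393, -1))) = Add(Mul(1566874, Pow(-1684607, -1)), Mul(-3125733, Pow(2238393, -1))) = Add(Mul(1566874, Rational(-1, 1684607)), Mul(-3125733, Rational(1, 2238393))) = Add(Rational(-1566874, 1684607), Rational(-1041911, 746131)) = Rational(-2924303828471, 1256937505517)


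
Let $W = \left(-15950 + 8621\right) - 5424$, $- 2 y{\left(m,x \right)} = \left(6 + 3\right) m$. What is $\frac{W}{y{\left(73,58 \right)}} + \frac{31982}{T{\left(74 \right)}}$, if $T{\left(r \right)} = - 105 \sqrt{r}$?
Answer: $\frac{2834}{73} - \frac{15991 \sqrt{74}}{3885} \approx 3.414$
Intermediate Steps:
$y{\left(m,x \right)} = - \frac{9 m}{2}$ ($y{\left(m,x \right)} = - \frac{\left(6 + 3\right) m}{2} = - \frac{9 m}{2}$)
$W = -12753$ ($W = -7329 - 5424 = -12753$)
$\frac{W}{y{\left(73,58 \right)}} + \frac{31982}{T{\left(74 \right)}} = - \frac{12753}{\left(- \frac{9}{2}\right) 73} + \frac{31982}{\left(-105\right) \sqrt{74}} = - \frac{12753}{- \frac{657}{2}} + 31982 \left(- \frac{\sqrt{74}}{7770}\right) = \left(-12753\right) \left(- \frac{2}{657}\right) - \frac{15991 \sqrt{74}}{3885} = \frac{2834}{73} - \frac{15991 \sqrt{74}}{3885}$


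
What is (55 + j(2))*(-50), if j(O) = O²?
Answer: -2950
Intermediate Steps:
(55 + j(2))*(-50) = (55 + 2²)*(-50) = (55 + 4)*(-50) = 59*(-50) = -2950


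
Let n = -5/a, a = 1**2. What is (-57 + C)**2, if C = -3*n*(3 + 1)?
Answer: 9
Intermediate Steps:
a = 1
n = -5 (n = -5/1 = -5*1 = -5)
C = 60 (C = -(-15)*(3 + 1) = -(-15)*4 = -3*(-20) = 60)
(-57 + C)**2 = (-57 + 60)**2 = 3**2 = 9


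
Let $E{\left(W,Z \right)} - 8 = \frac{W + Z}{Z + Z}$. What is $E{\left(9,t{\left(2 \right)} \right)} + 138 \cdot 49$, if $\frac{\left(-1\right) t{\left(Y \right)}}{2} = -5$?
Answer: $\frac{135419}{20} \approx 6771.0$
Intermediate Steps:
$t{\left(Y \right)} = 10$ ($t{\left(Y \right)} = \left(-2\right) \left(-5\right) = 10$)
$E{\left(W,Z \right)} = 8 + \frac{W + Z}{2 Z}$ ($E{\left(W,Z \right)} = 8 + \frac{W + Z}{Z + Z} = 8 + \frac{W + Z}{2 Z}$)
$E{\left(9,t{\left(2 \right)} \right)} + 138 \cdot 49 = \frac{9 + 17 \cdot 10}{2 \cdot 10} + 138 \cdot 49 = \frac{1}{2} \cdot \frac{1}{10} \left(9 + 170\right) + 6762 = \frac{1}{2} \cdot \frac{1}{10} \cdot 179 + 6762 = \frac{179}{20} + 6762 = \frac{135419}{20}$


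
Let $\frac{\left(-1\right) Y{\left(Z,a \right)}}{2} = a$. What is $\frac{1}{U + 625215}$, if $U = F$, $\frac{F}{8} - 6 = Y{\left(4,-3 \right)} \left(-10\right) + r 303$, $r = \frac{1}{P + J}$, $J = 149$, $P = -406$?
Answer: $\frac{257}{160566807} \approx 1.6006 \cdot 10^{-6}$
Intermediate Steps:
$Y{\left(Z,a \right)} = - 2 a$
$r = - \frac{1}{257}$ ($r = \frac{1}{-406 + 149} = \frac{1}{-257} = - \frac{1}{257} \approx -0.0038911$)
$F = - \frac{113448}{257}$ ($F = 48 + 8 \left(\left(-2\right) \left(-3\right) \left(-10\right) - \frac{303}{257}\right) = 48 + 8 \left(6 \left(-10\right) - \frac{303}{257}\right) = 48 + 8 \left(-60 - \frac{303}{257}\right) = 48 + 8 \left(- \frac{15723}{257}\right) = 48 - \frac{125784}{257} = - \frac{113448}{257} \approx -441.43$)
$U = - \frac{113448}{257} \approx -441.43$
$\frac{1}{U + 625215} = \frac{1}{- \frac{113448}{257} + 625215} = \frac{1}{\frac{160566807}{257}} = \frac{257}{160566807}$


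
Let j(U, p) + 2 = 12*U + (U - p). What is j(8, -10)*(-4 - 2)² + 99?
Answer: 4131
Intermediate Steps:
j(U, p) = -2 - p + 13*U (j(U, p) = -2 + (12*U + (U - p)) = -2 + (-p + 13*U) = -2 - p + 13*U)
j(8, -10)*(-4 - 2)² + 99 = (-2 - 1*(-10) + 13*8)*(-4 - 2)² + 99 = (-2 + 10 + 104)*(-6)² + 99 = 112*36 + 99 = 4032 + 99 = 4131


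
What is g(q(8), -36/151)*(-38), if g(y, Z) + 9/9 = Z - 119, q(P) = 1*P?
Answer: 689928/151 ≈ 4569.1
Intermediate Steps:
q(P) = P
g(y, Z) = -120 + Z (g(y, Z) = -1 + (Z - 119) = -1 + (-119 + Z) = -120 + Z)
g(q(8), -36/151)*(-38) = (-120 - 36/151)*(-38) = -18156/151*(-38) = 689928/151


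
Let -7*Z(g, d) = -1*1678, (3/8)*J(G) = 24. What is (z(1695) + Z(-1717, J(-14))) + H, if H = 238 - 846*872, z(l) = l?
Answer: -5148775/7 ≈ -7.3554e+5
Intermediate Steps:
J(G) = 64 (J(G) = (8/3)*24 = 64)
Z(g, d) = 1678/7 (Z(g, d) = -(-1)*1678/7 = -⅐*(-1678) = 1678/7)
H = -737474 (H = 238 - 737712 = -737474)
(z(1695) + Z(-1717, J(-14))) + H = (1695 + 1678/7) - 737474 = 13543/7 - 737474 = -5148775/7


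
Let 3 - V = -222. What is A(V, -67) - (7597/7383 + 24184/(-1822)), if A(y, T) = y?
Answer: 14912942/62859 ≈ 237.24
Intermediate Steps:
V = 225 (V = 3 - 1*(-222) = 3 + 222 = 225)
A(V, -67) - (7597/7383 + 24184/(-1822)) = 225 - (7597/7383 + 24184/(-1822)) = 225 - (7597*(1/7383) + 24184*(-1/1822)) = 225 - (71/69 - 12092/911) = 225 - 1*(-769667/62859) = 225 + 769667/62859 = 14912942/62859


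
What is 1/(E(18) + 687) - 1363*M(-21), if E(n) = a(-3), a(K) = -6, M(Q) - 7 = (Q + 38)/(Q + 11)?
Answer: -49194749/6810 ≈ -7223.9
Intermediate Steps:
M(Q) = 7 + (38 + Q)/(11 + Q) (M(Q) = 7 + (Q + 38)/(Q + 11) = 7 + (38 + Q)/(11 + Q))
E(n) = -6
1/(E(18) + 687) - 1363*M(-21) = 1/(-6 + 687) - 1363*(115 + 8*(-21))/(11 - 21) = 1/681 - 1363*(115 - 168)/(-10) = 1/681 - (-1363)*(-53)/10 = 1/681 - 1363*53/10 = 1/681 - 72239/10 = -49194749/6810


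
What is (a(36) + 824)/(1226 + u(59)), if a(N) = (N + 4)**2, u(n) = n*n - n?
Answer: 303/581 ≈ 0.52151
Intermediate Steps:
u(n) = n**2 - n
a(N) = (4 + N)**2
(a(36) + 824)/(1226 + u(59)) = ((4 + 36)**2 + 824)/(1226 + 59*(-1 + 59)) = (40**2 + 824)/(1226 + 59*58) = (1600 + 824)/(1226 + 3422) = 2424/4648 = 2424*(1/4648) = 303/581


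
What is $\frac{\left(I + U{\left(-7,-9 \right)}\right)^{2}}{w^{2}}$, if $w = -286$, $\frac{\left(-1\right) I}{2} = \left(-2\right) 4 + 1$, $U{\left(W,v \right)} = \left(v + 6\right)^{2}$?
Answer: $\frac{529}{81796} \approx 0.0064673$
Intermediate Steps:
$U{\left(W,v \right)} = \left(6 + v\right)^{2}$
$I = 14$ ($I = - 2 \left(\left(-2\right) 4 + 1\right) = - 2 \left(-8 + 1\right) = \left(-2\right) \left(-7\right) = 14$)
$\frac{\left(I + U{\left(-7,-9 \right)}\right)^{2}}{w^{2}} = \frac{\left(14 + \left(6 - 9\right)^{2}\right)^{2}}{\left(-286\right)^{2}} = \frac{\left(14 + \left(-3\right)^{2}\right)^{2}}{81796} = \left(14 + 9\right)^{2} \cdot \frac{1}{81796} = 23^{2} \cdot \frac{1}{81796} = 529 \cdot \frac{1}{81796} = \frac{529}{81796}$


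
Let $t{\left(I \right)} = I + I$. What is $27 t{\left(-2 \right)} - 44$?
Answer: $-152$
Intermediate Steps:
$t{\left(I \right)} = 2 I$
$27 t{\left(-2 \right)} - 44 = 27 \cdot 2 \left(-2\right) - 44 = 27 \left(-4\right) - 44 = -108 - 44 = -152$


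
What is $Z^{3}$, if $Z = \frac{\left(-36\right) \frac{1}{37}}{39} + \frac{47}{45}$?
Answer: $\frac{10745580574763}{10140812911125} \approx 1.0596$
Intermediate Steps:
$Z = \frac{22067}{21645}$ ($Z = \left(-36\right) \frac{1}{37} \cdot \frac{1}{39} + 47 \cdot \frac{1}{45} = \left(- \frac{36}{37}\right) \frac{1}{39} + \frac{47}{45} = - \frac{12}{481} + \frac{47}{45} = \frac{22067}{21645} \approx 1.0195$)
$Z^{3} = \left(\frac{22067}{21645}\right)^{3} = \frac{10745580574763}{10140812911125}$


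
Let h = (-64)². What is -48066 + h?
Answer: -43970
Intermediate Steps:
h = 4096
-48066 + h = -48066 + 4096 = -43970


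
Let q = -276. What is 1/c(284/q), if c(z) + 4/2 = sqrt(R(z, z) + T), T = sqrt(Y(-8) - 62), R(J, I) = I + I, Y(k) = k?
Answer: 69/(-138 + sqrt(69)*sqrt(-142 + 69*I*sqrt(70))) ≈ -0.035214 - 0.42998*I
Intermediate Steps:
R(J, I) = 2*I
T = I*sqrt(70) (T = sqrt(-8 - 62) = sqrt(-70) = I*sqrt(70) ≈ 8.3666*I)
c(z) = -2 + sqrt(2*z + I*sqrt(70))
1/c(284/q) = 1/(-2 + sqrt(2*(284/(-276)) + I*sqrt(70))) = 1/(-2 + sqrt(2*(284*(-1/276)) + I*sqrt(70))) = 1/(-2 + sqrt(2*(-71/69) + I*sqrt(70))) = 1/(-2 + sqrt(-142/69 + I*sqrt(70)))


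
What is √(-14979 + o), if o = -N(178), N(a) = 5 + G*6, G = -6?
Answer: 2*I*√3737 ≈ 122.26*I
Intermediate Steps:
N(a) = -31 (N(a) = 5 - 6*6 = 5 - 36 = -31)
o = 31 (o = -1*(-31) = 31)
√(-14979 + o) = √(-14979 + 31) = √(-14948) = 2*I*√3737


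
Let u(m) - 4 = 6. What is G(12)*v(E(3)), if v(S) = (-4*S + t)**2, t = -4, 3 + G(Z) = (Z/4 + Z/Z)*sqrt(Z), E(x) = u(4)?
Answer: -5808 + 15488*sqrt(3) ≈ 21018.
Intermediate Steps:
u(m) = 10 (u(m) = 4 + 6 = 10)
E(x) = 10
G(Z) = -3 + sqrt(Z)*(1 + Z/4) (G(Z) = -3 + (Z/4 + Z/Z)*sqrt(Z) = -3 + (Z*(1/4) + 1)*sqrt(Z) = -3 + (Z/4 + 1)*sqrt(Z) = -3 + (1 + Z/4)*sqrt(Z) = -3 + sqrt(Z)*(1 + Z/4))
v(S) = (-4 - 4*S)**2 (v(S) = (-4*S - 4)**2 = (-4 - 4*S)**2)
G(12)*v(E(3)) = (-3 + sqrt(12) + 12**(3/2)/4)*(16*(1 + 10)**2) = (-3 + 2*sqrt(3) + (24*sqrt(3))/4)*(16*11**2) = (-3 + 2*sqrt(3) + 6*sqrt(3))*(16*121) = (-3 + 8*sqrt(3))*1936 = -5808 + 15488*sqrt(3)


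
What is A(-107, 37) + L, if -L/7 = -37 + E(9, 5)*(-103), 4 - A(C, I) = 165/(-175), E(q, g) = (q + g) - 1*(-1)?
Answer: 387763/35 ≈ 11079.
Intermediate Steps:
E(q, g) = 1 + g + q (E(q, g) = (g + q) + 1 = 1 + g + q)
A(C, I) = 173/35 (A(C, I) = 4 - 165/(-175) = 4 - 165*(-1)/175 = 4 - 1*(-33/35) = 4 + 33/35 = 173/35)
L = 11074 (L = -7*(-37 + (1 + 5 + 9)*(-103)) = -7*(-37 + 15*(-103)) = -7*(-37 - 1545) = -7*(-1582) = 11074)
A(-107, 37) + L = 173/35 + 11074 = 387763/35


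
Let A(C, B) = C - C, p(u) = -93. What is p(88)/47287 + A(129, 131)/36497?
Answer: -93/47287 ≈ -0.0019667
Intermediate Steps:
A(C, B) = 0
p(88)/47287 + A(129, 131)/36497 = -93/47287 + 0/36497 = -93*1/47287 + 0*(1/36497) = -93/47287 + 0 = -93/47287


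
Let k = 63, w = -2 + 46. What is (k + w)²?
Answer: 11449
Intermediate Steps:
w = 44
(k + w)² = (63 + 44)² = 107² = 11449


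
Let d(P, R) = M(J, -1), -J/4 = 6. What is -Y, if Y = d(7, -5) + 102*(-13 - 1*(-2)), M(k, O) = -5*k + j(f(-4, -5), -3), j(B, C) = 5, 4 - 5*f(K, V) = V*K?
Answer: 997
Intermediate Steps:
f(K, V) = 4/5 - K*V/5 (f(K, V) = 4/5 - V*K/5 = 4/5 - K*V/5)
J = -24 (J = -4*6 = -24)
M(k, O) = 5 - 5*k (M(k, O) = -5*k + 5 = 5 - 5*k)
d(P, R) = 125 (d(P, R) = 5 - 5*(-24) = 5 + 120 = 125)
Y = -997 (Y = 125 + 102*(-13 - 1*(-2)) = 125 + 102*(-13 + 2) = 125 + 102*(-11) = 125 - 1122 = -997)
-Y = -1*(-997) = 997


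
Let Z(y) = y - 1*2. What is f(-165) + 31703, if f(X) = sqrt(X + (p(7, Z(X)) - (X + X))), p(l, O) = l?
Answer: 31703 + 2*sqrt(43) ≈ 31716.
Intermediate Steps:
Z(y) = -2 + y (Z(y) = y - 2 = -2 + y)
f(X) = sqrt(7 - X) (f(X) = sqrt(X + (7 - (X + X))) = sqrt(X + (7 - 2*X)) = sqrt(7 - X))
f(-165) + 31703 = sqrt(7 - 1*(-165)) + 31703 = sqrt(7 + 165) + 31703 = sqrt(172) + 31703 = 2*sqrt(43) + 31703 = 31703 + 2*sqrt(43)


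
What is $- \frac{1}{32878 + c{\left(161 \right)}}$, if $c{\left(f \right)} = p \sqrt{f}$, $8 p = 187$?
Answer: $- \frac{123776}{4069176151} + \frac{88 \sqrt{161}}{4069176151} \approx -3.0144 \cdot 10^{-5}$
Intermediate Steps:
$p = \frac{187}{8}$ ($p = \frac{1}{8} \cdot 187 = \frac{187}{8} \approx 23.375$)
$c{\left(f \right)} = \frac{187 \sqrt{f}}{8}$
$- \frac{1}{32878 + c{\left(161 \right)}} = - \frac{1}{32878 + \frac{187 \sqrt{161}}{8}}$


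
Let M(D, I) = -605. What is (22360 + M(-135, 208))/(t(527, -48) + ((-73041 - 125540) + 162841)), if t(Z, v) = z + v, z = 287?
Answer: -21755/35501 ≈ -0.61280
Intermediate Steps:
t(Z, v) = 287 + v
(22360 + M(-135, 208))/(t(527, -48) + ((-73041 - 125540) + 162841)) = (22360 - 605)/((287 - 48) + ((-73041 - 125540) + 162841)) = 21755/(239 + (-198581 + 162841)) = 21755/(239 - 35740) = 21755/(-35501) = 21755*(-1/35501) = -21755/35501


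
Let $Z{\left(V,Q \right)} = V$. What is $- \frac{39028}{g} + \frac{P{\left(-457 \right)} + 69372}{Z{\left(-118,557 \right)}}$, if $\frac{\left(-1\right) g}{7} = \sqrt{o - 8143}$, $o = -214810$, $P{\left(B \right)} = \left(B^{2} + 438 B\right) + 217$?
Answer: $- \frac{39136}{59} - \frac{39028 i \sqrt{222953}}{1560671} \approx -663.32 - 11.808 i$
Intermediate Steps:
$P{\left(B \right)} = 217 + B^{2} + 438 B$
$g = - 7 i \sqrt{222953}$ ($g = - 7 \sqrt{-214810 - 8143} = - 7 \sqrt{-222953} = - 7 i \sqrt{222953} \approx - 3305.3 i$)
$- \frac{39028}{g} + \frac{P{\left(-457 \right)} + 69372}{Z{\left(-118,557 \right)}} = - \frac{39028}{\left(-7\right) i \sqrt{222953}} + \frac{\left(217 + \left(-457\right)^{2} + 438 \left(-457\right)\right) + 69372}{-118} = - 39028 \frac{i \sqrt{222953}}{1560671} + \left(\left(217 + 208849 - 200166\right) + 69372\right) \left(- \frac{1}{118}\right) = - \frac{39028 i \sqrt{222953}}{1560671} + \left(8900 + 69372\right) \left(- \frac{1}{118}\right) = - \frac{39028 i \sqrt{222953}}{1560671} + 78272 \left(- \frac{1}{118}\right) = - \frac{39028 i \sqrt{222953}}{1560671} - \frac{39136}{59} = - \frac{39136}{59} - \frac{39028 i \sqrt{222953}}{1560671}$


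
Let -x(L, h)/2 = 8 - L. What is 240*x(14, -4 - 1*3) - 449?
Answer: 2431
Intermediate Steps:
x(L, h) = -16 + 2*L (x(L, h) = -2*(8 - L) = -16 + 2*L)
240*x(14, -4 - 1*3) - 449 = 240*(-16 + 2*14) - 449 = 240*(-16 + 28) - 449 = 240*12 - 449 = 2880 - 449 = 2431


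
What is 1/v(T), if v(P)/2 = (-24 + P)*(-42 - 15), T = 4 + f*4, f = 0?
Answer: 1/2280 ≈ 0.00043860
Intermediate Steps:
T = 4 (T = 4 + 0*4 = 4 + 0 = 4)
v(P) = 2736 - 114*P (v(P) = 2*((-24 + P)*(-42 - 15)) = 2*((-24 + P)*(-57)) = 2*(1368 - 57*P) = 2736 - 114*P)
1/v(T) = 1/(2736 - 114*4) = 1/(2736 - 456) = 1/2280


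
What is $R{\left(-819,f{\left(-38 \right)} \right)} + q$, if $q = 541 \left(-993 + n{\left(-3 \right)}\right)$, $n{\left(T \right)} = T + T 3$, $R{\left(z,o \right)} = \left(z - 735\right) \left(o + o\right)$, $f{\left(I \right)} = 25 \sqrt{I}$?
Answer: $-543705 - 77700 i \sqrt{38} \approx -5.4371 \cdot 10^{5} - 4.7898 \cdot 10^{5} i$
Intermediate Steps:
$R{\left(z,o \right)} = 2 o \left(-735 + z\right)$ ($R{\left(z,o \right)} = \left(-735 + z\right) 2 o = 2 o \left(-735 + z\right)$)
$n{\left(T \right)} = 4 T$ ($n{\left(T \right)} = T + 3 T = 4 T$)
$q = -543705$ ($q = 541 \left(-993 + 4 \left(-3\right)\right) = 541 \left(-993 - 12\right) = 541 \left(-1005\right) = -543705$)
$R{\left(-819,f{\left(-38 \right)} \right)} + q = 2 \cdot 25 \sqrt{-38} \left(-735 - 819\right) - 543705 = 2 \cdot 25 i \sqrt{38} \left(-1554\right) - 543705 = - 77700 i \sqrt{38} - 543705 = -543705 - 77700 i \sqrt{38}$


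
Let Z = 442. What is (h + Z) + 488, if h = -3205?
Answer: -2275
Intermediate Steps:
(h + Z) + 488 = (-3205 + 442) + 488 = -2763 + 488 = -2275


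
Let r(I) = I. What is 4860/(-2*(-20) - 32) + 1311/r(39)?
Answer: 16669/26 ≈ 641.12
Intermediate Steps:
4860/(-2*(-20) - 32) + 1311/r(39) = 4860/(-2*(-20) - 32) + 1311/39 = 4860/(40 - 32) + 1311*(1/39) = 4860/8 + 437/13 = 4860*(⅛) + 437/13 = 1215/2 + 437/13 = 16669/26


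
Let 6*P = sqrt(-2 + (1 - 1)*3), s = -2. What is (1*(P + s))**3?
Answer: -23/3 + 215*I*sqrt(2)/108 ≈ -7.6667 + 2.8153*I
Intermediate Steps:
P = I*sqrt(2)/6 (P = sqrt(-2 + (1 - 1)*3)/6 = sqrt(-2 + 0*3)/6 = sqrt(-2 + 0)/6 = sqrt(-2)/6 = (I*sqrt(2))/6 = I*sqrt(2)/6 ≈ 0.2357*I)
(1*(P + s))**3 = (1*(I*sqrt(2)/6 - 2))**3 = (1*(-2 + I*sqrt(2)/6))**3 = (-2 + I*sqrt(2)/6)**3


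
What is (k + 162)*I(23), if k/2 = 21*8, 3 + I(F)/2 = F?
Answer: 19920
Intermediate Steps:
I(F) = -6 + 2*F
k = 336 (k = 2*(21*8) = 2*168 = 336)
(k + 162)*I(23) = (336 + 162)*(-6 + 2*23) = 498*(-6 + 46) = 498*40 = 19920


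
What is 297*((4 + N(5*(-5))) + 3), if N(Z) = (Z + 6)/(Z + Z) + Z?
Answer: -261657/50 ≈ -5233.1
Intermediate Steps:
N(Z) = Z + (6 + Z)/(2*Z) (N(Z) = (6 + Z)/((2*Z)) + Z = (6 + Z)*(1/(2*Z)) + Z = (6 + Z)/(2*Z) + Z = Z + (6 + Z)/(2*Z))
297*((4 + N(5*(-5))) + 3) = 297*((4 + (1/2 + 5*(-5) + 3/((5*(-5))))) + 3) = 297*((4 + (1/2 - 25 + 3/(-25))) + 3) = 297*((4 + (1/2 - 25 + 3*(-1/25))) + 3) = 297*((4 + (1/2 - 25 - 3/25)) + 3) = 297*((4 - 1231/50) + 3) = 297*(-1031/50 + 3) = 297*(-881/50) = -261657/50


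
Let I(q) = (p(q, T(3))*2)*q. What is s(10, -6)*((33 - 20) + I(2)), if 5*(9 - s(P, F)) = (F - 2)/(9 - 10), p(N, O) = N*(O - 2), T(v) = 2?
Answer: 481/5 ≈ 96.200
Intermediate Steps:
p(N, O) = N*(-2 + O)
I(q) = 0 (I(q) = ((q*(-2 + 2))*2)*q = ((q*0)*2)*q = (0*2)*q = 0*q = 0)
s(P, F) = 43/5 + F/5 (s(P, F) = 9 - (F - 2)/(5*(9 - 10)) = 9 - (-2 + F)/(5*(-1)) = 9 - (-2 + F)*(-1)/5 = 9 - (2 - F)/5 = 9 + (-⅖ + F/5) = 43/5 + F/5)
s(10, -6)*((33 - 20) + I(2)) = (43/5 + (⅕)*(-6))*((33 - 20) + 0) = (43/5 - 6/5)*(13 + 0) = (37/5)*13 = 481/5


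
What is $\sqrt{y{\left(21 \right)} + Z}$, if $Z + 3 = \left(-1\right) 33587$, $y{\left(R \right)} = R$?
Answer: $i \sqrt{33569} \approx 183.22 i$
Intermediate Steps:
$Z = -33590$ ($Z = -3 - 33587 = -33590$)
$\sqrt{y{\left(21 \right)} + Z} = \sqrt{21 - 33590} = \sqrt{-33569} = i \sqrt{33569}$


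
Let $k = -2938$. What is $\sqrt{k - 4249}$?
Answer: $i \sqrt{7187} \approx 84.776 i$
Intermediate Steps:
$\sqrt{k - 4249} = \sqrt{-2938 - 4249} = \sqrt{-7187} = i \sqrt{7187}$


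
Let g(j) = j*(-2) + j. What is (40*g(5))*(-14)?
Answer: 2800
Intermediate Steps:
g(j) = -j (g(j) = -2*j + j = -j)
(40*g(5))*(-14) = (40*(-1*5))*(-14) = (40*(-5))*(-14) = -200*(-14) = 2800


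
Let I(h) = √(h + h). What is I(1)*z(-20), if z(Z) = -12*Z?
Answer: 240*√2 ≈ 339.41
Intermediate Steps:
I(h) = √2*√h (I(h) = √(2*h) = √2*√h)
I(1)*z(-20) = (√2*√1)*(-12*(-20)) = (√2*1)*240 = √2*240 = 240*√2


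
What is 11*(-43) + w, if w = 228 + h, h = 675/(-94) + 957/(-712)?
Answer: -8483959/33464 ≈ -253.52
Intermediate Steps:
h = -285279/33464 (h = 675*(-1/94) + 957*(-1/712) = -675/94 - 957/712 = -285279/33464 ≈ -8.5249)
w = 7344513/33464 (w = 228 - 285279/33464 = 7344513/33464 ≈ 219.48)
11*(-43) + w = 11*(-43) + 7344513/33464 = -473 + 7344513/33464 = -8483959/33464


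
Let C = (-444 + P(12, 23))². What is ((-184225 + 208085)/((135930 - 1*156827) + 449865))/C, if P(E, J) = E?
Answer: 5965/20013931008 ≈ 2.9804e-7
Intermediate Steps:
C = 186624 (C = (-444 + 12)² = (-432)² = 186624)
((-184225 + 208085)/((135930 - 1*156827) + 449865))/C = ((-184225 + 208085)/((135930 - 1*156827) + 449865))/186624 = (23860/((135930 - 156827) + 449865))*(1/186624) = (23860/(-20897 + 449865))*(1/186624) = (23860/428968)*(1/186624) = (23860*(1/428968))*(1/186624) = (5965/107242)*(1/186624) = 5965/20013931008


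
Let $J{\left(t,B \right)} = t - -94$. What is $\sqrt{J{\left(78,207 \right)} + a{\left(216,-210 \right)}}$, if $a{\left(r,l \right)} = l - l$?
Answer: $2 \sqrt{43} \approx 13.115$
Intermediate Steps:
$J{\left(t,B \right)} = 94 + t$ ($J{\left(t,B \right)} = t + 94 = 94 + t$)
$a{\left(r,l \right)} = 0$
$\sqrt{J{\left(78,207 \right)} + a{\left(216,-210 \right)}} = \sqrt{\left(94 + 78\right) + 0} = \sqrt{172 + 0} = \sqrt{172} = 2 \sqrt{43}$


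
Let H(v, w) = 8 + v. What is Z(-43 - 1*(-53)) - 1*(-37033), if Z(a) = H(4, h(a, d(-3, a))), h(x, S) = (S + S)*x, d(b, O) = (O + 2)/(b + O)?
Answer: 37045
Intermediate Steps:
d(b, O) = (2 + O)/(O + b)
h(x, S) = 2*S*x (h(x, S) = (2*S)*x = 2*S*x)
Z(a) = 12 (Z(a) = 8 + 4 = 12)
Z(-43 - 1*(-53)) - 1*(-37033) = 12 - 1*(-37033) = 12 + 37033 = 37045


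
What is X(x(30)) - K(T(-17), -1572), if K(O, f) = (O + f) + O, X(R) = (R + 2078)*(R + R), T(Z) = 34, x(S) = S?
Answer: 127984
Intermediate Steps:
X(R) = 2*R*(2078 + R) (X(R) = (2078 + R)*(2*R) = 2*R*(2078 + R))
K(O, f) = f + 2*O
X(x(30)) - K(T(-17), -1572) = 2*30*(2078 + 30) - (-1572 + 2*34) = 2*30*2108 - (-1572 + 68) = 126480 - 1*(-1504) = 126480 + 1504 = 127984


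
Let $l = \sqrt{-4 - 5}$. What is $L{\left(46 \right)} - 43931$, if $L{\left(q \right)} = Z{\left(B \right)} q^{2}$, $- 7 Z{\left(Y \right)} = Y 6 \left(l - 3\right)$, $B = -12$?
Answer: $- \frac{764573}{7} + \frac{457056 i}{7} \approx -1.0922 \cdot 10^{5} + 65294.0 i$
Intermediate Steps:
$l = 3 i$ ($l = \sqrt{-9} = 3 i \approx 3.0 i$)
$Z{\left(Y \right)} = - \frac{6 Y \left(-3 + 3 i\right)}{7}$ ($Z{\left(Y \right)} = - \frac{Y 6 \left(3 i - 3\right)}{7} = - \frac{6 Y \left(-3 + 3 i\right)}{7}$)
$L{\left(q \right)} = q^{2} \left(- \frac{216}{7} + \frac{216 i}{7}\right)$ ($L{\left(q \right)} = \frac{18}{7} \left(-12\right) \left(1 - i\right) q^{2} = \left(- \frac{216}{7} + \frac{216 i}{7}\right) q^{2} = q^{2} \left(- \frac{216}{7} + \frac{216 i}{7}\right)$)
$L{\left(46 \right)} - 43931 = \frac{216 \cdot 46^{2} \left(-1 + i\right)}{7} - 43931 = \frac{216}{7} \cdot 2116 \left(-1 + i\right) - 43931 = \left(- \frac{457056}{7} + \frac{457056 i}{7}\right) - 43931 = - \frac{764573}{7} + \frac{457056 i}{7}$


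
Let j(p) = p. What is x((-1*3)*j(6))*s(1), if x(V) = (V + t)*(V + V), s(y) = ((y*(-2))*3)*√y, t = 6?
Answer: -2592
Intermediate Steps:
s(y) = -6*y^(3/2) (s(y) = (-2*y*3)*√y = (-6*y)*√y = -6*y^(3/2))
x(V) = 2*V*(6 + V) (x(V) = (V + 6)*(V + V) = (6 + V)*(2*V) = 2*V*(6 + V))
x((-1*3)*j(6))*s(1) = (2*(-1*3*6)*(6 - 1*3*6))*(-6*1^(3/2)) = (2*(-3*6)*(6 - 3*6))*(-6*1) = (2*(-18)*(6 - 18))*(-6) = (2*(-18)*(-12))*(-6) = 432*(-6) = -2592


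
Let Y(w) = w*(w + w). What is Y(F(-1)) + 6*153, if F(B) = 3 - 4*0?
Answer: 936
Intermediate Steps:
F(B) = 3 (F(B) = 3 + 0 = 3)
Y(w) = 2*w² (Y(w) = w*(2*w) = 2*w²)
Y(F(-1)) + 6*153 = 2*3² + 6*153 = 2*9 + 918 = 18 + 918 = 936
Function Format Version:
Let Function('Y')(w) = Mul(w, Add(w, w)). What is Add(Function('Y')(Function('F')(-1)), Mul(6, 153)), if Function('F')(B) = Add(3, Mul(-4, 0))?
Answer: 936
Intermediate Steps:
Function('F')(B) = 3 (Function('F')(B) = Add(3, 0) = 3)
Function('Y')(w) = Mul(2, Pow(w, 2)) (Function('Y')(w) = Mul(w, Mul(2, w)) = Mul(2, Pow(w, 2)))
Add(Function('Y')(Function('F')(-1)), Mul(6, 153)) = Add(Mul(2, Pow(3, 2)), Mul(6, 153)) = Add(Mul(2, 9), 918) = Add(18, 918) = 936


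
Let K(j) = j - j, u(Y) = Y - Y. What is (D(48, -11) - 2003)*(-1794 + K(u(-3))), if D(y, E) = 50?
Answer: 3503682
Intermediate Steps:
u(Y) = 0
K(j) = 0
(D(48, -11) - 2003)*(-1794 + K(u(-3))) = (50 - 2003)*(-1794 + 0) = -1953*(-1794) = 3503682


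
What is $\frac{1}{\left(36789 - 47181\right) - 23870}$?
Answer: $- \frac{1}{34262} \approx -2.9187 \cdot 10^{-5}$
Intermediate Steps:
$\frac{1}{\left(36789 - 47181\right) - 23870} = \frac{1}{-10392 - 23870} = \frac{1}{-34262} = - \frac{1}{34262}$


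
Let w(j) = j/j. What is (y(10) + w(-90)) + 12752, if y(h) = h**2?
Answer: 12853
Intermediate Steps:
w(j) = 1
(y(10) + w(-90)) + 12752 = (10**2 + 1) + 12752 = (100 + 1) + 12752 = 101 + 12752 = 12853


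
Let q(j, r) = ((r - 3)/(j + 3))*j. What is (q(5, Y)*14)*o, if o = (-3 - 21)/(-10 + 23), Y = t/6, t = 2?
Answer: 560/13 ≈ 43.077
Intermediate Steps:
Y = ⅓ (Y = 2/6 = 2*(⅙) = ⅓ ≈ 0.33333)
o = -24/13 ≈ -1.8462
q(j, r) = j*(-3 + r)/(3 + j) (q(j, r) = ((-3 + r)/(3 + j))*j = j*(-3 + r)/(3 + j))
(q(5, Y)*14)*o = ((5*(-3 + ⅓)/(3 + 5))*14)*(-24/13) = ((5*(-8/3)/8)*14)*(-24/13) = ((5*(⅛)*(-8/3))*14)*(-24/13) = -5/3*14*(-24/13) = -70/3*(-24/13) = 560/13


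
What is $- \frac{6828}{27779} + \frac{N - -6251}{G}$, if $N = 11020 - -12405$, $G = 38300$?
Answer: $\frac{140714301}{265983925} \approx 0.52903$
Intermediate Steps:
$N = 23425$ ($N = 11020 + 12405 = 23425$)
$- \frac{6828}{27779} + \frac{N - -6251}{G} = - \frac{6828}{27779} + \frac{23425 - -6251}{38300} = \left(-6828\right) \frac{1}{27779} + \left(23425 + 6251\right) \frac{1}{38300} = - \frac{6828}{27779} + 29676 \cdot \frac{1}{38300} = - \frac{6828}{27779} + \frac{7419}{9575} = \frac{140714301}{265983925}$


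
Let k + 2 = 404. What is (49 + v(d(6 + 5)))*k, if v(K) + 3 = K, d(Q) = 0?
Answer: 18492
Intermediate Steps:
v(K) = -3 + K
k = 402 (k = -2 + 404 = 402)
(49 + v(d(6 + 5)))*k = (49 + (-3 + 0))*402 = (49 - 3)*402 = 46*402 = 18492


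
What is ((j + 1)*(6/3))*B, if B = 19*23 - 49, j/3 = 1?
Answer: 3104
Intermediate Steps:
j = 3 (j = 3*1 = 3)
B = 388 (B = 437 - 49 = 388)
((j + 1)*(6/3))*B = ((3 + 1)*(6/3))*388 = (4*(6*(⅓)))*388 = (4*2)*388 = 8*388 = 3104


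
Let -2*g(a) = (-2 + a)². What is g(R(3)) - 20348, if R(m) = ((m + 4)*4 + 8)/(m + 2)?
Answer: -509038/25 ≈ -20362.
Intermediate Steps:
R(m) = (24 + 4*m)/(2 + m) (R(m) = ((4 + m)*4 + 8)/(2 + m) = ((16 + 4*m) + 8)/(2 + m) = (24 + 4*m)/(2 + m))
g(a) = -(-2 + a)²/2
g(R(3)) - 20348 = -(-2 + 4*(6 + 3)/(2 + 3))²/2 - 20348 = -(-2 + 4*9/5)²/2 - 20348 = -(-2 + 4*(⅕)*9)²/2 - 20348 = -(-2 + 36/5)²/2 - 20348 = -(26/5)²/2 - 20348 = -½*676/25 - 20348 = -338/25 - 20348 = -509038/25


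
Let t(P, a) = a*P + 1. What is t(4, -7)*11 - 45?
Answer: -342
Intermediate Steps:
t(P, a) = 1 + P*a (t(P, a) = P*a + 1 = 1 + P*a)
t(4, -7)*11 - 45 = (1 + 4*(-7))*11 - 45 = (1 - 28)*11 - 45 = -27*11 - 45 = -297 - 45 = -342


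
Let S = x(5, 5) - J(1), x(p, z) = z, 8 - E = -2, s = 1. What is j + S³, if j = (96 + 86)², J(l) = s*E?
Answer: 32999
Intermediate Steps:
E = 10 (E = 8 - 1*(-2) = 8 + 2 = 10)
J(l) = 10 (J(l) = 1*10 = 10)
S = -5 (S = 5 - 1*10 = 5 - 10 = -5)
j = 33124 (j = 182² = 33124)
j + S³ = 33124 + (-5)³ = 33124 - 125 = 32999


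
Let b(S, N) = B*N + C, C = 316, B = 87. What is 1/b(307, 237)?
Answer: 1/20935 ≈ 4.7767e-5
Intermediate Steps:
b(S, N) = 316 + 87*N (b(S, N) = 87*N + 316 = 316 + 87*N)
1/b(307, 237) = 1/(316 + 87*237) = 1/(316 + 20619) = 1/20935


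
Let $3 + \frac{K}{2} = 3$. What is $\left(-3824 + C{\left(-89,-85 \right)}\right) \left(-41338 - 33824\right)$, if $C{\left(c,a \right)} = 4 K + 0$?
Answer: $287419488$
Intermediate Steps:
$K = 0$ ($K = -6 + 2 \cdot 3 = -6 + 6 = 0$)
$C{\left(c,a \right)} = 0$ ($C{\left(c,a \right)} = 4 \cdot 0 + 0 = 0 + 0 = 0$)
$\left(-3824 + C{\left(-89,-85 \right)}\right) \left(-41338 - 33824\right) = \left(-3824 + 0\right) \left(-41338 - 33824\right) = \left(-3824\right) \left(-75162\right) = 287419488$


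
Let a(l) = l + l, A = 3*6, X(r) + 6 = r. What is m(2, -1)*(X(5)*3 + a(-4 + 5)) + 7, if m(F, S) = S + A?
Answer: -10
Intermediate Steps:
X(r) = -6 + r
A = 18
m(F, S) = 18 + S (m(F, S) = S + 18 = 18 + S)
a(l) = 2*l
m(2, -1)*(X(5)*3 + a(-4 + 5)) + 7 = (18 - 1)*((-6 + 5)*3 + 2*(-4 + 5)) + 7 = 17*(-1*3 + 2*1) + 7 = 17*(-3 + 2) + 7 = 17*(-1) + 7 = -17 + 7 = -10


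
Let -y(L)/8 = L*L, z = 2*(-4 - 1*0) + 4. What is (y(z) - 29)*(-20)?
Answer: 3140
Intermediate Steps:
z = -4 (z = 2*(-4 + 0) + 4 = 2*(-4) + 4 = -8 + 4 = -4)
y(L) = -8*L² (y(L) = -8*L*L = -8*L²)
(y(z) - 29)*(-20) = (-8*(-4)² - 29)*(-20) = (-8*16 - 29)*(-20) = (-128 - 29)*(-20) = -157*(-20) = 3140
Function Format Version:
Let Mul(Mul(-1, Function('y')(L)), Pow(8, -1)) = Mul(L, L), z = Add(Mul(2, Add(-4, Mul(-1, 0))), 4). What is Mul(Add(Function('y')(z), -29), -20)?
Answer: 3140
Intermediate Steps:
z = -4 (z = Add(Mul(2, Add(-4, 0)), 4) = Add(Mul(2, -4), 4) = Add(-8, 4) = -4)
Function('y')(L) = Mul(-8, Pow(L, 2)) (Function('y')(L) = Mul(-8, Mul(L, L)) = Mul(-8, Pow(L, 2)))
Mul(Add(Function('y')(z), -29), -20) = Mul(Add(Mul(-8, Pow(-4, 2)), -29), -20) = Mul(Add(Mul(-8, 16), -29), -20) = Mul(Add(-128, -29), -20) = Mul(-157, -20) = 3140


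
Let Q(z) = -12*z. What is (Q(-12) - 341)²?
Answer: 38809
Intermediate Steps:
(Q(-12) - 341)² = (-12*(-12) - 341)² = (144 - 341)² = (-197)² = 38809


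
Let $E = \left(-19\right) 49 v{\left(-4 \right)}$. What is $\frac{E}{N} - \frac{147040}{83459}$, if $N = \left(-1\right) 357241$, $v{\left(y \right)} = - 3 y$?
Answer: $- \frac{51596312692}{29814976619} \approx -1.7306$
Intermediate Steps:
$N = -357241$
$E = -11172$ ($E = \left(-19\right) 49 \left(\left(-3\right) \left(-4\right)\right) = \left(-931\right) 12 = -11172$)
$\frac{E}{N} - \frac{147040}{83459} = - \frac{11172}{-357241} - \frac{147040}{83459} = \left(-11172\right) \left(- \frac{1}{357241}\right) - \frac{147040}{83459} = \frac{11172}{357241} - \frac{147040}{83459} = - \frac{51596312692}{29814976619}$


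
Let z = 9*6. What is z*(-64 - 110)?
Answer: -9396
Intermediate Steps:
z = 54
z*(-64 - 110) = 54*(-64 - 110) = 54*(-174) = -9396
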